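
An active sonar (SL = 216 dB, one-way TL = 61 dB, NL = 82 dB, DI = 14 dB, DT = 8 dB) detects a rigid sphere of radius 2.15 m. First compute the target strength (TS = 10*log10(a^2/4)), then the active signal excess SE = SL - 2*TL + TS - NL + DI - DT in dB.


Step 1: TS = 10*log10(2.15^2/4) = 0.63 dB
Step 2: SE = SL - 2*TL + TS - NL + DI - DT = 216 - 2*61 + (0.63) - 82 + 14 - 8 = 18.63

18.63 dB


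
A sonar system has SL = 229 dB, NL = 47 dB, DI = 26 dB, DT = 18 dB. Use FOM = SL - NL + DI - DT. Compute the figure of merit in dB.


FOM = SL - NL + DI - DT = 229 - 47 + 26 - 18 = 190

190 dB


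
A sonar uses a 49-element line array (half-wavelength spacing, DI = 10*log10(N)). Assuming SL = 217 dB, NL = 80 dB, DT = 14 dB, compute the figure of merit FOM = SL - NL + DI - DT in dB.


139.9 dB


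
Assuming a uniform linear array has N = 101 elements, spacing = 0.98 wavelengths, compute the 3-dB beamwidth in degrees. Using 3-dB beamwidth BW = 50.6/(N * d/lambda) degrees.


BW = 50.6 / (101 * 0.98) = 50.6 / 98.98 = 0.51

0.51 deg


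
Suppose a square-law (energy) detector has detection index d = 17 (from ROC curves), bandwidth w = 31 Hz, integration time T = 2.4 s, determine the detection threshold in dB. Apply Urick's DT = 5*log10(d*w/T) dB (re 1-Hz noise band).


DT = 5*log10(d*w/T) = 5*log10(17 * 31 / 2.4) = 5*log10(219.58) = 11.71

11.71 dB


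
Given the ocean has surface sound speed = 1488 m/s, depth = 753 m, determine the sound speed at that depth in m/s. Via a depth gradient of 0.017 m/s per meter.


1500.801 m/s


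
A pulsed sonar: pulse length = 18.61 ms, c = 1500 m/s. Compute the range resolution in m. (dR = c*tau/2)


dR = c*tau/2 = 1500 * 18.61e-3 / 2 = 13.9575

13.9575 m


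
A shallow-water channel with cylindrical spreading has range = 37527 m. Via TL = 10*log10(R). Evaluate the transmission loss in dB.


TL = 10*log10(37527) = 45.74

45.74 dB


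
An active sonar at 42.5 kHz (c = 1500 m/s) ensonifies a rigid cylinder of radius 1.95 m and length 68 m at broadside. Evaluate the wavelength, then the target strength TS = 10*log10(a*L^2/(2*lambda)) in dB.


Step 1: lambda = c/f = 1500/42500 = 0.03529 m
Step 2: TS = 10*log10(a*L^2/(2*lambda)) = 10*log10(1.95*68^2/(2*0.03529)) = 51.06

51.06 dB


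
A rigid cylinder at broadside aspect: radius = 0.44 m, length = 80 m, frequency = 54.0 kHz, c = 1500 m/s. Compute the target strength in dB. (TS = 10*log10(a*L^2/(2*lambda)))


lambda = 1500/54000 = 0.02778 m
TS = 10*log10(0.44*80^2/(2*0.02778)) = 47.05

47.05 dB


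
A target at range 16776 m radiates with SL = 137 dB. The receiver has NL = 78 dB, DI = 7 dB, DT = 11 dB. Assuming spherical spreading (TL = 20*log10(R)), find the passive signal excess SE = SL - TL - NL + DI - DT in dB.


Step 1: TL = 20*log10(16776) = 84.49 dB
Step 2: SE = 137 - 84.49 - 78 + 7 - 11 = -29.49

-29.49 dB


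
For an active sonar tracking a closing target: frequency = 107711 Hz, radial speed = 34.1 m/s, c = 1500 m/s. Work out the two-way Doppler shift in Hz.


fd = 2*f*v/c = 2 * 107711 * 34.1 / 1500 = 4897.26

4897.26 Hz


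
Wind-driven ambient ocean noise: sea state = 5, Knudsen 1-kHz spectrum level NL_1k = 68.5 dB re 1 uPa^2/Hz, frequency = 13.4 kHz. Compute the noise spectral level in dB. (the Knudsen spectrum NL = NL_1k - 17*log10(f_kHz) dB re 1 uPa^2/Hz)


NL = NL_1k - 17*log10(f_kHz) = 68.5 - 17*log10(13.4) = 68.5 - (19.16) = 49.34

49.34 dB


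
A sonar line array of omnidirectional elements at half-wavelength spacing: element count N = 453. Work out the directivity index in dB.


DI = 10*log10(453) = 26.56

26.56 dB


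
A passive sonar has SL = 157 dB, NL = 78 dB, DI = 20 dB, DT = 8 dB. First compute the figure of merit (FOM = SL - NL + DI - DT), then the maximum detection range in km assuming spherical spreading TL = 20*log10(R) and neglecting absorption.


Step 1: FOM = SL - NL + DI - DT = 157 - 78 + 20 - 8 = 91 dB
Step 2: at max range FOM = TL = 20*log10(R), so R = 10^(91/20) = 35481.34 m = 35.48 km

35.48 km


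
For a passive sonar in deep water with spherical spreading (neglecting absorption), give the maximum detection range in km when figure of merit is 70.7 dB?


At max range FOM = TL, so 20*log10(R) = 70.7
R = 10^(70.7/20) = 3427.68 m = 3.43 km

3.43 km


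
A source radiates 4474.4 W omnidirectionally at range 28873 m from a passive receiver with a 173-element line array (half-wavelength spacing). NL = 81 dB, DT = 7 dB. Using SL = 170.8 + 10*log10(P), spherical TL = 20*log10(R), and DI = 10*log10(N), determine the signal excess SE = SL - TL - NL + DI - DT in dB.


52.48 dB


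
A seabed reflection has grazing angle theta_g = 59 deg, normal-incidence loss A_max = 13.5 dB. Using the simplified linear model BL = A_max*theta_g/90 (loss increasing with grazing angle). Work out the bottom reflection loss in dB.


BL = A_max * theta_g / 90 = 13.5 * 59 / 90 = 8.85

8.85 dB


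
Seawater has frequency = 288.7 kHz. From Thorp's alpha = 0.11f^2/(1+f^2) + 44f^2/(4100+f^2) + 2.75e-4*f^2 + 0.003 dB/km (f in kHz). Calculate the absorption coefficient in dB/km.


f^2 = 83347.69
alpha = 0.11*83347.69/(1+83347.69) + 44*83347.69/(4100+83347.69) + 2.75e-4*83347.69 + 0.003 = 64.971

64.971 dB/km


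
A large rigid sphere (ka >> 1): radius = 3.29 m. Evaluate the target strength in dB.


TS = 10*log10(3.29^2 / 4) = 10*log10(2.706025) = 4.32

4.32 dB


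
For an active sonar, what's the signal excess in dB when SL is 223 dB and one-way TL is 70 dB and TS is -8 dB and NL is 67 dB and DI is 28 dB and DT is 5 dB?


SE = SL - 2*TL + TS - NL + DI - DT = 223 - 2*70 + (-8) - 67 + 28 - 5 = 31

31 dB


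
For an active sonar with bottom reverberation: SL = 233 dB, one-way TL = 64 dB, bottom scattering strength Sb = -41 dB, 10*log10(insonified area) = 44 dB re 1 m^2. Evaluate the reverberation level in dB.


RL = SL - 2*TL + Sb + 10*log10(A) = 233 - 2*64 + (-41) + 44 = 108

108 dB


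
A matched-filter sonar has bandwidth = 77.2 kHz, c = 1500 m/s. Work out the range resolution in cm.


0.97 cm


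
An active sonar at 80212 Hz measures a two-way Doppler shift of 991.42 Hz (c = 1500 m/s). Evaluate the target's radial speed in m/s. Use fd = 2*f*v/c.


From fd = 2*f*v/c, v = c*fd/(2*f) = 1500 * 991.42 / (2*80212) = 9.27

9.27 m/s


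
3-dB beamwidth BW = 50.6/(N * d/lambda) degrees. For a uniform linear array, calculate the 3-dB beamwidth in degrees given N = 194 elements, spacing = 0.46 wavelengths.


BW = 50.6 / (194 * 0.46) = 50.6 / 89.24 = 0.57

0.57 deg


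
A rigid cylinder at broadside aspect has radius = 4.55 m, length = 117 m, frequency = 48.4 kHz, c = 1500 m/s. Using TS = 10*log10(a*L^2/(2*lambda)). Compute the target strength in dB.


lambda = 1500/48400 = 0.03099 m
TS = 10*log10(4.55*117^2/(2*0.03099)) = 60.02

60.02 dB


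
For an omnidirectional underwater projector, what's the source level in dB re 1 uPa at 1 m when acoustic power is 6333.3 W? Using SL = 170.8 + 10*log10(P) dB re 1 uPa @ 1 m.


SL = 170.8 + 10*log10(6333.3) = 170.8 + 38.02 = 208.82

208.82 dB


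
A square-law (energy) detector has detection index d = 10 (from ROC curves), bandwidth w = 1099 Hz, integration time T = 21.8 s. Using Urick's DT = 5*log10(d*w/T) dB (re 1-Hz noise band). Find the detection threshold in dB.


DT = 5*log10(d*w/T) = 5*log10(10 * 1099 / 21.8) = 5*log10(504.13) = 13.51

13.51 dB


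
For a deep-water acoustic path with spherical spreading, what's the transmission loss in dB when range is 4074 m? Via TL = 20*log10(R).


TL = 20*log10(4074) = 72.2

72.2 dB


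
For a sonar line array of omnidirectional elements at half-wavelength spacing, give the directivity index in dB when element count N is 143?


DI = 10*log10(143) = 21.55

21.55 dB


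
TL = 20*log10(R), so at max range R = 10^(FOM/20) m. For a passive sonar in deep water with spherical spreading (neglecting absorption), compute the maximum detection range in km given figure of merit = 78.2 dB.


At max range FOM = TL, so 20*log10(R) = 78.2
R = 10^(78.2/20) = 8128.31 m = 8.13 km

8.13 km


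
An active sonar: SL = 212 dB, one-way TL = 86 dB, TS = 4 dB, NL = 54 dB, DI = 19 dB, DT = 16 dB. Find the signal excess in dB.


SE = SL - 2*TL + TS - NL + DI - DT = 212 - 2*86 + (4) - 54 + 19 - 16 = -7

-7 dB


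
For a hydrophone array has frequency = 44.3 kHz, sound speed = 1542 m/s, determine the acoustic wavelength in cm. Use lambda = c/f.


lambda = c/f = 1542 / 44300 = 0.0348 m = 3.48 cm

3.48 cm


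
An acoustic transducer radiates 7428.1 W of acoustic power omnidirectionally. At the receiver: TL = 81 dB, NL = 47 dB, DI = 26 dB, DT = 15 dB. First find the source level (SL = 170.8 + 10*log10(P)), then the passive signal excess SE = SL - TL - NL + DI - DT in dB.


Step 1: SL = 170.8 + 10*log10(7428.1) = 209.51 dB
Step 2: SE = SL - TL - NL + DI - DT = 209.51 - 81 - 47 + 26 - 15 = 92.51

92.51 dB


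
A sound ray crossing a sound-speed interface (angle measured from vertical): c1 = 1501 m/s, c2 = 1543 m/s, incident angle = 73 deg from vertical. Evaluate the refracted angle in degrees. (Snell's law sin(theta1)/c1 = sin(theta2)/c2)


79.44 deg


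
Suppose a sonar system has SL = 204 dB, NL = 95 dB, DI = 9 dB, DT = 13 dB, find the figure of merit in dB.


FOM = SL - NL + DI - DT = 204 - 95 + 9 - 13 = 105

105 dB


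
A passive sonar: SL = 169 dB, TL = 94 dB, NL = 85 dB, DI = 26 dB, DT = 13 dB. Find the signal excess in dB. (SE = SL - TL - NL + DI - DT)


SE = SL - TL - NL + DI - DT = 169 - 94 - 85 + 26 - 13 = 3

3 dB


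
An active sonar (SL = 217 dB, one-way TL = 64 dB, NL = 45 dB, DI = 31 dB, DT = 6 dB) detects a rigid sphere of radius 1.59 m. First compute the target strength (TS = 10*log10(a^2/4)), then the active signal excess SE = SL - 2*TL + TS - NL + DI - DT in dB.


Step 1: TS = 10*log10(1.59^2/4) = -1.99 dB
Step 2: SE = SL - 2*TL + TS - NL + DI - DT = 217 - 2*64 + (-1.99) - 45 + 31 - 6 = 67.01

67.01 dB


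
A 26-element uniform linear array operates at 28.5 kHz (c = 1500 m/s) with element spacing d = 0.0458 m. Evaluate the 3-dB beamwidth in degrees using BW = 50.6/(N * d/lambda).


Step 1: lambda = 1500/28500 = 0.05263 m
Step 2: d/lambda = 0.0458/0.05263 = 0.8702
Step 3: BW = 50.6/(N * d/lambda) = 50.6/(26 * 0.8702) = 2.24

2.24 deg


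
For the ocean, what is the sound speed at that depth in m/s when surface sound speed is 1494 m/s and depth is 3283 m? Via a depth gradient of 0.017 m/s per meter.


c = 1494 + 0.017 * 3283 = 1549.811

1549.811 m/s


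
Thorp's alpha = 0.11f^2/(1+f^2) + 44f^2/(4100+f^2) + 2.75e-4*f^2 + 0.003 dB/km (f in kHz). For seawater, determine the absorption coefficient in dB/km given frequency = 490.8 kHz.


f^2 = 240884.64
alpha = 0.11*240884.64/(1+240884.64) + 44*240884.64/(4100+240884.64) + 2.75e-4*240884.64 + 0.003 = 109.62

109.62 dB/km


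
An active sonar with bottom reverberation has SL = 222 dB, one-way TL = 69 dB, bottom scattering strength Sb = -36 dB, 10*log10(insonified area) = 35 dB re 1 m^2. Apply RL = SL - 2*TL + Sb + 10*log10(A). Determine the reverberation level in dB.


83 dB


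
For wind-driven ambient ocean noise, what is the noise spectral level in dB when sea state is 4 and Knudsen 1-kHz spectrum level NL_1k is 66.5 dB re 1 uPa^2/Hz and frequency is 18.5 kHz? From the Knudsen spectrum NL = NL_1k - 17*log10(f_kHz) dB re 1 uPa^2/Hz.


NL = NL_1k - 17*log10(f_kHz) = 66.5 - 17*log10(18.5) = 66.5 - (21.54) = 44.96

44.96 dB


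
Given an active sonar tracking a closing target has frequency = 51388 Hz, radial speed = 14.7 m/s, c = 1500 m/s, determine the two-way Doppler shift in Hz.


1007.2 Hz


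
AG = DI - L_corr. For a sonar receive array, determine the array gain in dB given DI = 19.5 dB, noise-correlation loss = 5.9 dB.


AG = DI - L_corr = 19.5 - 5.9 = 13.6

13.6 dB


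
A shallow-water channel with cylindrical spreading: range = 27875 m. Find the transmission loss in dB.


44.45 dB


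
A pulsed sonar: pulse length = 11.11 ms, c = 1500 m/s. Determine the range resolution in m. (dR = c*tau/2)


dR = c*tau/2 = 1500 * 11.11e-3 / 2 = 8.3325

8.3325 m


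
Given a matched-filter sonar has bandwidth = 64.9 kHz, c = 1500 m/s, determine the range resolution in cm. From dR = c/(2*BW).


1.16 cm


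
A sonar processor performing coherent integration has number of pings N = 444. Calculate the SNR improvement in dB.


Gain = 10*log10(444) = 26.47

26.47 dB


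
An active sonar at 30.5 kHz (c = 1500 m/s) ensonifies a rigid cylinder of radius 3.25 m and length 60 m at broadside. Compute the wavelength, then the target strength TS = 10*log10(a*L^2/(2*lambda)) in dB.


Step 1: lambda = c/f = 1500/30500 = 0.04918 m
Step 2: TS = 10*log10(a*L^2/(2*lambda)) = 10*log10(3.25*60^2/(2*0.04918)) = 50.75

50.75 dB


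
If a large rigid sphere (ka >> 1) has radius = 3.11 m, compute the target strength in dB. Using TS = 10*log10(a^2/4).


TS = 10*log10(3.11^2 / 4) = 10*log10(2.418025) = 3.83

3.83 dB


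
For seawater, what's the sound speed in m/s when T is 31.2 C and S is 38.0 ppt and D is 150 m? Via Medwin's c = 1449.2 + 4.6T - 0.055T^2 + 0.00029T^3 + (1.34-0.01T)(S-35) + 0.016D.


c = 1449.2 + 4.6*31.2 - 0.055*31.2^2 + 0.00029*31.2^3 + (1.34 - 0.01*31.2)*(38.0 - 35) + 0.016*150 = 1553.47

1553.47 m/s


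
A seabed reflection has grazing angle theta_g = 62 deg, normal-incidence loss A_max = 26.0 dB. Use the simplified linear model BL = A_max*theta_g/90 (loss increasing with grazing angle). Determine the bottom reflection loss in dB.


BL = A_max * theta_g / 90 = 26.0 * 62 / 90 = 17.91

17.91 dB


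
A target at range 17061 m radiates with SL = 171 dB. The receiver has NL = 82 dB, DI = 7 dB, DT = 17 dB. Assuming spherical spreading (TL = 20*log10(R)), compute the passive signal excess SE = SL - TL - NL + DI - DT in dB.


Step 1: TL = 20*log10(17061) = 84.64 dB
Step 2: SE = 171 - 84.64 - 82 + 7 - 17 = -5.64

-5.64 dB


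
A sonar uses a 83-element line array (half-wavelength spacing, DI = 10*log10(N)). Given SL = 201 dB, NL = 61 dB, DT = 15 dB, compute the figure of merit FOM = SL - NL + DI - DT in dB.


Step 1: DI = 10*log10(83) = 19.19 dB
Step 2: FOM = SL - NL + DI - DT = 201 - 61 + 19.19 - 15 = 144.19

144.19 dB


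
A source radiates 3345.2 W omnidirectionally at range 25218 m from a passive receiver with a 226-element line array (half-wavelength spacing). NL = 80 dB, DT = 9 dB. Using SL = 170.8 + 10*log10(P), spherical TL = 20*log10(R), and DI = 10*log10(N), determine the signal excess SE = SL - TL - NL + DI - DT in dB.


Step 1: SL = 170.8 + 10*log10(3345.2) = 206.04 dB
Step 2: TL = 20*log10(25218) = 88.03 dB
Step 3: DI = 10*log10(226) = 23.54 dB
Step 4: SE = SL - TL - NL + DI - DT = 206.04 - 88.03 - 80 + 23.54 - 9 = 52.55

52.55 dB


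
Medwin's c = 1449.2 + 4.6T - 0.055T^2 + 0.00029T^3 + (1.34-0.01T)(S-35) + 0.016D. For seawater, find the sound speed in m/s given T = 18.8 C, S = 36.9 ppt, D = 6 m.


c = 1449.2 + 4.6*18.8 - 0.055*18.8^2 + 0.00029*18.8^3 + (1.34 - 0.01*18.8)*(36.9 - 35) + 0.016*6 = 1520.45

1520.45 m/s


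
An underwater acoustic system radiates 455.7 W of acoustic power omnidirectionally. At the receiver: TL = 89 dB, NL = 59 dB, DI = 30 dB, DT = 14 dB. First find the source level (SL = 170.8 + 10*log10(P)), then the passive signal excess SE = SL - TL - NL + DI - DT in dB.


Step 1: SL = 170.8 + 10*log10(455.7) = 197.39 dB
Step 2: SE = SL - TL - NL + DI - DT = 197.39 - 89 - 59 + 30 - 14 = 65.39

65.39 dB


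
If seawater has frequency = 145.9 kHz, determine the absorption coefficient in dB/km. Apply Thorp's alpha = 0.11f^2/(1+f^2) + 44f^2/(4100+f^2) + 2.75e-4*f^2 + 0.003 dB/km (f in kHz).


42.861 dB/km


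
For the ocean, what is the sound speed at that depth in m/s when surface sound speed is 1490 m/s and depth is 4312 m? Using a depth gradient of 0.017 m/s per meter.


c = 1490 + 0.017 * 4312 = 1563.304

1563.304 m/s


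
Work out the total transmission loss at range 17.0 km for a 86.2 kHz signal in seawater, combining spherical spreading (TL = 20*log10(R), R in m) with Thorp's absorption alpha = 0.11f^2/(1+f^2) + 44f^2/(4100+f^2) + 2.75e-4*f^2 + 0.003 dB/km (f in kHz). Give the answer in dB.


603.29 dB


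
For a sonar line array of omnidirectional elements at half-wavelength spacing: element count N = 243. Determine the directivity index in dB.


DI = 10*log10(243) = 23.86

23.86 dB


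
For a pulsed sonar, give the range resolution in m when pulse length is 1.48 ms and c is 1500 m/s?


dR = c*tau/2 = 1500 * 1.48e-3 / 2 = 1.11

1.11 m


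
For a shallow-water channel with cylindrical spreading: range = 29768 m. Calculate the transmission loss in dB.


44.74 dB


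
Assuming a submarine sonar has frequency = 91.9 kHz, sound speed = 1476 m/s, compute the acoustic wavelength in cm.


lambda = c/f = 1476 / 91900 = 0.0161 m = 1.61 cm

1.61 cm


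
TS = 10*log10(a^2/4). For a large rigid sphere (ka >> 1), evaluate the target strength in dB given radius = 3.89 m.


TS = 10*log10(3.89^2 / 4) = 10*log10(3.783025) = 5.78

5.78 dB


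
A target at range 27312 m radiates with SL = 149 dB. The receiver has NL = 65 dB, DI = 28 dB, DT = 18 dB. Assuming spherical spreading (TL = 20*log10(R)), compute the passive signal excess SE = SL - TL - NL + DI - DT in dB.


Step 1: TL = 20*log10(27312) = 88.73 dB
Step 2: SE = 149 - 88.73 - 65 + 28 - 18 = 5.27

5.27 dB


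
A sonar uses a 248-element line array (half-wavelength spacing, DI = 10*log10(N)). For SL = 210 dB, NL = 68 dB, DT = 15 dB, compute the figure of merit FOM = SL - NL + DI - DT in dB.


150.94 dB


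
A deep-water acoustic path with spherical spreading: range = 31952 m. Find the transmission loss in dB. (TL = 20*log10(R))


TL = 20*log10(31952) = 90.09

90.09 dB


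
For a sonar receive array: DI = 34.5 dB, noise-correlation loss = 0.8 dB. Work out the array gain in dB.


AG = DI - L_corr = 34.5 - 0.8 = 33.7

33.7 dB


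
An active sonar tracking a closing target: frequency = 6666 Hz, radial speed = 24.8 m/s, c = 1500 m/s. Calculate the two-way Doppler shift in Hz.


220.42 Hz


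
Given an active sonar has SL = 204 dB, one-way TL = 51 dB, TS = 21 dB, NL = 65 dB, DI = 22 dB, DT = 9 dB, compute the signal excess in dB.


SE = SL - 2*TL + TS - NL + DI - DT = 204 - 2*51 + (21) - 65 + 22 - 9 = 71

71 dB


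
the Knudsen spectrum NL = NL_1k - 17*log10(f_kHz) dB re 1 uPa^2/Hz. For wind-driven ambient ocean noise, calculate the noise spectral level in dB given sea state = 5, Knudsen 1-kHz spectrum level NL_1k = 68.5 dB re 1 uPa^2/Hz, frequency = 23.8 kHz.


45.1 dB


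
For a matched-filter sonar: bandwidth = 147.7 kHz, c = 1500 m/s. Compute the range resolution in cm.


dR = c/(2*BW) = 1500 / (2 * 147.7e3) = 0.0051 m = 0.51 cm

0.51 cm


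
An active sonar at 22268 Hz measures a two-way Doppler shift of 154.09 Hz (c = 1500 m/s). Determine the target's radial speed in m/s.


From fd = 2*f*v/c, v = c*fd/(2*f) = 1500 * 154.09 / (2*22268) = 5.19

5.19 m/s


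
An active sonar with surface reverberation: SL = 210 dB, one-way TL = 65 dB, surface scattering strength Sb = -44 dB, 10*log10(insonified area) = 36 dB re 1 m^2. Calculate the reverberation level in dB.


RL = SL - 2*TL + Sb + 10*log10(A) = 210 - 2*65 + (-44) + 36 = 72

72 dB


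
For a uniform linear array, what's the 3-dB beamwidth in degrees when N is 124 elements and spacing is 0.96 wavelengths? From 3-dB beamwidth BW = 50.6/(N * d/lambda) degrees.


BW = 50.6 / (124 * 0.96) = 50.6 / 119.04 = 0.43

0.43 deg


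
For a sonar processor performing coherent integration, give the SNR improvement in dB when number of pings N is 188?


22.74 dB


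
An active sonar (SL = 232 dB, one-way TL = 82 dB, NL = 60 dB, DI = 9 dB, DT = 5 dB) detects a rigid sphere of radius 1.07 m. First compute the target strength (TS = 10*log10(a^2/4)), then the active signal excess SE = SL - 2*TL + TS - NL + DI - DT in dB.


Step 1: TS = 10*log10(1.07^2/4) = -5.43 dB
Step 2: SE = SL - 2*TL + TS - NL + DI - DT = 232 - 2*82 + (-5.43) - 60 + 9 - 5 = 6.57

6.57 dB


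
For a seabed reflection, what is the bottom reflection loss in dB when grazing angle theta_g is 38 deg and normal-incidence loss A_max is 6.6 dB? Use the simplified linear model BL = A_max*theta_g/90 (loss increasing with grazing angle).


BL = A_max * theta_g / 90 = 6.6 * 38 / 90 = 2.79

2.79 dB


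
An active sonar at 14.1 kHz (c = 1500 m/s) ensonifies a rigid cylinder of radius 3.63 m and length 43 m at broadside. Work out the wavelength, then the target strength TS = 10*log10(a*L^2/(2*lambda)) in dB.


Step 1: lambda = c/f = 1500/14100 = 0.10638 m
Step 2: TS = 10*log10(a*L^2/(2*lambda)) = 10*log10(3.63*43^2/(2*0.10638)) = 44.99

44.99 dB


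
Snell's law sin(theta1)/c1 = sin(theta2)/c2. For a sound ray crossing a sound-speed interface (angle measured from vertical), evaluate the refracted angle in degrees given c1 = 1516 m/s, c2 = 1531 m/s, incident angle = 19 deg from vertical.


sin(theta2) = (c2/c1)*sin(theta1) = (1531/1516)*sin(19 deg) = 0.32879
theta2 = arcsin(0.32879) = 19.2

19.2 deg


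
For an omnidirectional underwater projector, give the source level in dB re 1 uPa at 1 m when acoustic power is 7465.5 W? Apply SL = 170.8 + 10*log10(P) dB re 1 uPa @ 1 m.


209.53 dB


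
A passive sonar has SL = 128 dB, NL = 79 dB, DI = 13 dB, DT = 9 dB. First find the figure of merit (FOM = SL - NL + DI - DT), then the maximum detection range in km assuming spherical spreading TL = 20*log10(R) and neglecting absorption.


Step 1: FOM = SL - NL + DI - DT = 128 - 79 + 13 - 9 = 53 dB
Step 2: at max range FOM = TL = 20*log10(R), so R = 10^(53/20) = 446.68 m = 0.45 km

0.45 km


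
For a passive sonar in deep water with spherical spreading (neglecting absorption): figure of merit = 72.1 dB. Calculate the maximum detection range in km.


At max range FOM = TL, so 20*log10(R) = 72.1
R = 10^(72.1/20) = 4027.17 m = 4.03 km

4.03 km


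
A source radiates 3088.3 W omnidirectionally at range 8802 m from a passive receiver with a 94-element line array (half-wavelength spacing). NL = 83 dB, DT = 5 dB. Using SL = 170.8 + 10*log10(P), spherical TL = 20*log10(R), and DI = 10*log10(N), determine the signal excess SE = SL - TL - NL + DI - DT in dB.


Step 1: SL = 170.8 + 10*log10(3088.3) = 205.7 dB
Step 2: TL = 20*log10(8802) = 78.89 dB
Step 3: DI = 10*log10(94) = 19.73 dB
Step 4: SE = SL - TL - NL + DI - DT = 205.7 - 78.89 - 83 + 19.73 - 5 = 58.54

58.54 dB


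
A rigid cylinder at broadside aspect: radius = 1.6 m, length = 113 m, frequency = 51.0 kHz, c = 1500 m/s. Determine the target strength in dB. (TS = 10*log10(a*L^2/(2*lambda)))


lambda = 1500/51000 = 0.02941 m
TS = 10*log10(1.6*113^2/(2*0.02941)) = 55.41

55.41 dB


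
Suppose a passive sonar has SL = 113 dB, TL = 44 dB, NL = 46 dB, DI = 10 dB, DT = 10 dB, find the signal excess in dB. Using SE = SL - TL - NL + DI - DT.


23 dB


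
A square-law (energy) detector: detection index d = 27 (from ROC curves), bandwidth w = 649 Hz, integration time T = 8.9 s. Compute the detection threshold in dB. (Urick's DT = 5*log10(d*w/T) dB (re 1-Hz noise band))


DT = 5*log10(d*w/T) = 5*log10(27 * 649 / 8.9) = 5*log10(1968.88) = 16.47

16.47 dB


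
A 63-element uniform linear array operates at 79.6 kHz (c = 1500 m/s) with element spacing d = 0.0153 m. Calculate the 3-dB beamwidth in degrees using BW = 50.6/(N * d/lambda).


0.99 deg


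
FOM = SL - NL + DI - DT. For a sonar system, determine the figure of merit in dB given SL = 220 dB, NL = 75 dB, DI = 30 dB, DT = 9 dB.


FOM = SL - NL + DI - DT = 220 - 75 + 30 - 9 = 166

166 dB


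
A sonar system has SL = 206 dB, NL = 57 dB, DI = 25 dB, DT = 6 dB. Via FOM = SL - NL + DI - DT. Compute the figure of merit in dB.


168 dB


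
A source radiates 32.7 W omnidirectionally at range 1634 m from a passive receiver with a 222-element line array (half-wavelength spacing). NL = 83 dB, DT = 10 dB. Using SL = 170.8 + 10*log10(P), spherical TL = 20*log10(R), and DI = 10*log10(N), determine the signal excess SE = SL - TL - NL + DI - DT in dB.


52.14 dB


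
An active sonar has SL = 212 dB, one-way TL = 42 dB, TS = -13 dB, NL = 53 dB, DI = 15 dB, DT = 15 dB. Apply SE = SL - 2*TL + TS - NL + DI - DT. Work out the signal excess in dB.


62 dB


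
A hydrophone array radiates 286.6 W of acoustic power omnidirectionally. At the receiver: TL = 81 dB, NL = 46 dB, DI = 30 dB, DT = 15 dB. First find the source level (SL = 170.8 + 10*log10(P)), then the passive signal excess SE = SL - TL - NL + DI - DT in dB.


Step 1: SL = 170.8 + 10*log10(286.6) = 195.37 dB
Step 2: SE = SL - TL - NL + DI - DT = 195.37 - 81 - 46 + 30 - 15 = 83.37

83.37 dB


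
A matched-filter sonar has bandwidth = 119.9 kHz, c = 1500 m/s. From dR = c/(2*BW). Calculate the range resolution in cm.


dR = c/(2*BW) = 1500 / (2 * 119.9e3) = 0.0063 m = 0.63 cm

0.63 cm


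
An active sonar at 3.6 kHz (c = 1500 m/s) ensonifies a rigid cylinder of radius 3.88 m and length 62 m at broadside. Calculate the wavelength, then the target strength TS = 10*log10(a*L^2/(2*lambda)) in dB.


Step 1: lambda = c/f = 1500/3600 = 0.41667 m
Step 2: TS = 10*log10(a*L^2/(2*lambda)) = 10*log10(3.88*62^2/(2*0.41667)) = 42.53

42.53 dB


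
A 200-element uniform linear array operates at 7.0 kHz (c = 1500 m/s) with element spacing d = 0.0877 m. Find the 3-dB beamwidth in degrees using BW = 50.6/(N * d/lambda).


0.62 deg


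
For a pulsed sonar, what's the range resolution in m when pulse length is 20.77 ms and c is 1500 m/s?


dR = c*tau/2 = 1500 * 20.77e-3 / 2 = 15.5775

15.5775 m


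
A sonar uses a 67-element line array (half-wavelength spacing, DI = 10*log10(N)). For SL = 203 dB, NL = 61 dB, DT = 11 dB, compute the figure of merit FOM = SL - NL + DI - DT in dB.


Step 1: DI = 10*log10(67) = 18.26 dB
Step 2: FOM = SL - NL + DI - DT = 203 - 61 + 18.26 - 11 = 149.26

149.26 dB


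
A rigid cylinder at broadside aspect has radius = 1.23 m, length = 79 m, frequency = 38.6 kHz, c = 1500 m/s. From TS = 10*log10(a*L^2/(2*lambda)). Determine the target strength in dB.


49.95 dB


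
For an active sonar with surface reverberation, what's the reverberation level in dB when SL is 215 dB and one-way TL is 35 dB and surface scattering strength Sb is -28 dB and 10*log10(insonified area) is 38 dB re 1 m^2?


RL = SL - 2*TL + Sb + 10*log10(A) = 215 - 2*35 + (-28) + 38 = 155

155 dB


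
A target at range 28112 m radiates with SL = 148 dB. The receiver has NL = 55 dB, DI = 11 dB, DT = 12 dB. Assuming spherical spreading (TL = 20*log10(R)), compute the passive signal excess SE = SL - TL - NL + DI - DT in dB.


3.02 dB


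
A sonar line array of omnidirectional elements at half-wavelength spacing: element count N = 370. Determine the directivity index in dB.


DI = 10*log10(370) = 25.68

25.68 dB


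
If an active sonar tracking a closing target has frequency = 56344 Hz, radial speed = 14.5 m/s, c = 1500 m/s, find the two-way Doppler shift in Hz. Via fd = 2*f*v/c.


1089.32 Hz


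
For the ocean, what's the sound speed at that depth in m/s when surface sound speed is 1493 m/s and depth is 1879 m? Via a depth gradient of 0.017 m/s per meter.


c = 1493 + 0.017 * 1879 = 1524.943

1524.943 m/s


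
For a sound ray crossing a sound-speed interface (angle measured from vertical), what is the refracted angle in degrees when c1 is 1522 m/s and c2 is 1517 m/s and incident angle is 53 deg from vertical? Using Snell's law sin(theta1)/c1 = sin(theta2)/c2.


sin(theta2) = (c2/c1)*sin(theta1) = (1517/1522)*sin(53 deg) = 0.79601
theta2 = arcsin(0.79601) = 52.75

52.75 deg


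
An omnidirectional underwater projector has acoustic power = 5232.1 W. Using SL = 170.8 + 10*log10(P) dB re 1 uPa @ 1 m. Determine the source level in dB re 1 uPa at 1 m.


SL = 170.8 + 10*log10(5232.1) = 170.8 + 37.19 = 207.99

207.99 dB


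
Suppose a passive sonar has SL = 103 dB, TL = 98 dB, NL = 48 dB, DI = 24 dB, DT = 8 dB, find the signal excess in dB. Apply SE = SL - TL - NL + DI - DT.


-27 dB


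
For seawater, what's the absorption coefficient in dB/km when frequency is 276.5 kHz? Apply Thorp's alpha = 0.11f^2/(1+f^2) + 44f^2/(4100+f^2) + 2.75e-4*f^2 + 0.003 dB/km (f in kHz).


62.898 dB/km


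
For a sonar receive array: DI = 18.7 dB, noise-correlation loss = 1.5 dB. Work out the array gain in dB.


AG = DI - L_corr = 18.7 - 1.5 = 17.2

17.2 dB


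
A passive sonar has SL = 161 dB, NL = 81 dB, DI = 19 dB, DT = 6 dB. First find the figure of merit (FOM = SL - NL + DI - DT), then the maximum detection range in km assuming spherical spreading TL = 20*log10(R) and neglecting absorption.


Step 1: FOM = SL - NL + DI - DT = 161 - 81 + 19 - 6 = 93 dB
Step 2: at max range FOM = TL = 20*log10(R), so R = 10^(93/20) = 44668.36 m = 44.67 km

44.67 km


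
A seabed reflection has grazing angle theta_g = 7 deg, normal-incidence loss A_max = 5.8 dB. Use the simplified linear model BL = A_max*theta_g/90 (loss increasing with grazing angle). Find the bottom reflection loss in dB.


BL = A_max * theta_g / 90 = 5.8 * 7 / 90 = 0.45

0.45 dB


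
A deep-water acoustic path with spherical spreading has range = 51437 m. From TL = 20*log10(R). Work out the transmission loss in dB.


TL = 20*log10(51437) = 94.23

94.23 dB


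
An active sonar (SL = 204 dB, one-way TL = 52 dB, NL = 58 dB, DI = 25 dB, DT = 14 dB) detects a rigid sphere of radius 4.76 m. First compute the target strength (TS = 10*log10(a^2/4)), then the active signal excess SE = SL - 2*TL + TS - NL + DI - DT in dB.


Step 1: TS = 10*log10(4.76^2/4) = 7.53 dB
Step 2: SE = SL - 2*TL + TS - NL + DI - DT = 204 - 2*52 + (7.53) - 58 + 25 - 14 = 60.53

60.53 dB


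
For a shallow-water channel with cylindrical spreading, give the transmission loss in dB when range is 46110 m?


46.64 dB


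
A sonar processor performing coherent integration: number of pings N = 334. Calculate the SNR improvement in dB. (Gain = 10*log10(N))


Gain = 10*log10(334) = 25.24

25.24 dB


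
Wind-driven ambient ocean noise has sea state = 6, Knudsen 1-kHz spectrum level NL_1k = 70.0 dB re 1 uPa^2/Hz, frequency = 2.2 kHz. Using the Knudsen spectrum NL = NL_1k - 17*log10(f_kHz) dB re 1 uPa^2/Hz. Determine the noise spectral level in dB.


NL = NL_1k - 17*log10(f_kHz) = 70.0 - 17*log10(2.2) = 70.0 - (5.82) = 64.18

64.18 dB


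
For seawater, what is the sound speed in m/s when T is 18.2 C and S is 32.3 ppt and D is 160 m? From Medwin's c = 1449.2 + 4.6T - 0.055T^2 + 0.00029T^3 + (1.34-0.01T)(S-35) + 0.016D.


1515.88 m/s


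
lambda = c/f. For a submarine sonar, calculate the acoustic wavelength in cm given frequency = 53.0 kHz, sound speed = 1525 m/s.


lambda = c/f = 1525 / 53000 = 0.0288 m = 2.88 cm

2.88 cm


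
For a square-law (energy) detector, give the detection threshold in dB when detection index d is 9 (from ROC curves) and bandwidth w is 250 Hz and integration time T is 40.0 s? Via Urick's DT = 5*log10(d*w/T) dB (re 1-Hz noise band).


DT = 5*log10(d*w/T) = 5*log10(9 * 250 / 40.0) = 5*log10(56.25) = 8.75

8.75 dB


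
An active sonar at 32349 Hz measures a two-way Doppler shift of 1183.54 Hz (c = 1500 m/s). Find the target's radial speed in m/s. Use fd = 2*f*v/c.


From fd = 2*f*v/c, v = c*fd/(2*f) = 1500 * 1183.54 / (2*32349) = 27.44

27.44 m/s


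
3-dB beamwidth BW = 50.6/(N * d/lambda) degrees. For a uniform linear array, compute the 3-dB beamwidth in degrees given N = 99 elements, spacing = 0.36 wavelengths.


BW = 50.6 / (99 * 0.36) = 50.6 / 35.64 = 1.42

1.42 deg


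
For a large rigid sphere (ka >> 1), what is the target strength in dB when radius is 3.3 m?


TS = 10*log10(3.3^2 / 4) = 10*log10(2.7225) = 4.35

4.35 dB


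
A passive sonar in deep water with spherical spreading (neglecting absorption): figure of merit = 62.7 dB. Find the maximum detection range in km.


At max range FOM = TL, so 20*log10(R) = 62.7
R = 10^(62.7/20) = 1364.58 m = 1.36 km

1.36 km


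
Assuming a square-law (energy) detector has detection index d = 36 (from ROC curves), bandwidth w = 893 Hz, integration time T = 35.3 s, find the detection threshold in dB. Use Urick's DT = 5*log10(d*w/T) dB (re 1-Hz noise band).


DT = 5*log10(d*w/T) = 5*log10(36 * 893 / 35.3) = 5*log10(910.71) = 14.8

14.8 dB


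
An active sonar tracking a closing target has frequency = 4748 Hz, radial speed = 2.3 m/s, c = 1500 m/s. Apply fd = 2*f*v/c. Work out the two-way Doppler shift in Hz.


14.56 Hz


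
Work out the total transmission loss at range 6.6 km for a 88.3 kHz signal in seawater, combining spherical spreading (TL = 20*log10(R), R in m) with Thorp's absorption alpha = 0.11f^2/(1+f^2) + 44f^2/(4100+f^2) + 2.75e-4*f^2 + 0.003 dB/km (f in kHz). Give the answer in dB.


281.61 dB


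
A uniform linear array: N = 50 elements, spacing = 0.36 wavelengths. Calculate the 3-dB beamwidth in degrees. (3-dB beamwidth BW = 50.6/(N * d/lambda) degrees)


BW = 50.6 / (50 * 0.36) = 50.6 / 18.0 = 2.81

2.81 deg


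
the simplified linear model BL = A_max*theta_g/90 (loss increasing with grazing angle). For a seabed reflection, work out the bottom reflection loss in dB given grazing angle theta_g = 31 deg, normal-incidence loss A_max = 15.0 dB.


5.17 dB


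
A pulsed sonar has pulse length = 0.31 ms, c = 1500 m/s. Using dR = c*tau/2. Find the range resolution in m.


dR = c*tau/2 = 1500 * 0.31e-3 / 2 = 0.2325

0.2325 m


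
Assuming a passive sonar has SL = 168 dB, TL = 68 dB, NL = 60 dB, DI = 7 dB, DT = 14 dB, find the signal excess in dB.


SE = SL - TL - NL + DI - DT = 168 - 68 - 60 + 7 - 14 = 33

33 dB


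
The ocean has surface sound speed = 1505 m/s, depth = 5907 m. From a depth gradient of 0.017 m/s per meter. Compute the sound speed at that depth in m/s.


c = 1505 + 0.017 * 5907 = 1605.419

1605.419 m/s


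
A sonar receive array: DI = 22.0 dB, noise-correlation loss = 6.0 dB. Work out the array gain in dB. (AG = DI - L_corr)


AG = DI - L_corr = 22.0 - 6.0 = 16.0

16.0 dB


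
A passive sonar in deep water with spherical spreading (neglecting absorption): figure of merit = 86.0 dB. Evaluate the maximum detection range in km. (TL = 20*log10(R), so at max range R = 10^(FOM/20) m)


At max range FOM = TL, so 20*log10(R) = 86.0
R = 10^(86.0/20) = 19952.62 m = 19.95 km

19.95 km


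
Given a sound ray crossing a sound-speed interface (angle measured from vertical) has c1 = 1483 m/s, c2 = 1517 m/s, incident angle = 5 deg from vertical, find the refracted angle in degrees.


sin(theta2) = (c2/c1)*sin(theta1) = (1517/1483)*sin(5 deg) = 0.08915
theta2 = arcsin(0.08915) = 5.11

5.11 deg


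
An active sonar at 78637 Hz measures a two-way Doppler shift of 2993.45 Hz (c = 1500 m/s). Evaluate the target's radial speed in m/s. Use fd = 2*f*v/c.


From fd = 2*f*v/c, v = c*fd/(2*f) = 1500 * 2993.45 / (2*78637) = 28.55

28.55 m/s


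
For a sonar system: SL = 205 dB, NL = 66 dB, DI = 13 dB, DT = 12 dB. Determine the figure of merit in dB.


FOM = SL - NL + DI - DT = 205 - 66 + 13 - 12 = 140

140 dB


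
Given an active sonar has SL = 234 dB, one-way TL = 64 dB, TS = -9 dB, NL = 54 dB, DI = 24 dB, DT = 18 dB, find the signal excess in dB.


49 dB


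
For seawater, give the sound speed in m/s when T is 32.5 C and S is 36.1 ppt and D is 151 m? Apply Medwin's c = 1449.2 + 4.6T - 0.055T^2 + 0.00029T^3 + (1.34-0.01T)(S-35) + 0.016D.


c = 1449.2 + 4.6*32.5 - 0.055*32.5^2 + 0.00029*32.5^3 + (1.34 - 0.01*32.5)*(36.1 - 35) + 0.016*151 = 1554.09

1554.09 m/s


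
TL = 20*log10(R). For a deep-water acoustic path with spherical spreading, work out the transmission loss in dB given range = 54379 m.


94.71 dB


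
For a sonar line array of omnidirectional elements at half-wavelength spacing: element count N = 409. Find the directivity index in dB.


DI = 10*log10(409) = 26.12

26.12 dB


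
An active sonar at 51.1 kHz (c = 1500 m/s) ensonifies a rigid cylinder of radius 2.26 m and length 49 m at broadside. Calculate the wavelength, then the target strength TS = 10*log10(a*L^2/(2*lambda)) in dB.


Step 1: lambda = c/f = 1500/51100 = 0.02935 m
Step 2: TS = 10*log10(a*L^2/(2*lambda)) = 10*log10(2.26*49^2/(2*0.02935)) = 49.66

49.66 dB


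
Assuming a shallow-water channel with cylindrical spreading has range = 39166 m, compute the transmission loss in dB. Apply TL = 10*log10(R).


45.93 dB


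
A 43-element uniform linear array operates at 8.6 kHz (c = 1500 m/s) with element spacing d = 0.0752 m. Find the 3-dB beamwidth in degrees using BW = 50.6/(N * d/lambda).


2.73 deg


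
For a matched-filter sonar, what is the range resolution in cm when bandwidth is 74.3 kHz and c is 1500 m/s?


dR = c/(2*BW) = 1500 / (2 * 74.3e3) = 0.0101 m = 1.01 cm

1.01 cm


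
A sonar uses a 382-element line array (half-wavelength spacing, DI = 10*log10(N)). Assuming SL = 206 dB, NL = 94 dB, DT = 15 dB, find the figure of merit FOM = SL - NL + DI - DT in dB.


Step 1: DI = 10*log10(382) = 25.82 dB
Step 2: FOM = SL - NL + DI - DT = 206 - 94 + 25.82 - 15 = 122.82

122.82 dB


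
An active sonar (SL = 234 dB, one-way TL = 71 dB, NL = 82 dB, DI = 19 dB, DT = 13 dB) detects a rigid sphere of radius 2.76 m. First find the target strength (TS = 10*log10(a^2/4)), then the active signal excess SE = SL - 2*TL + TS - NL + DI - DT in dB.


Step 1: TS = 10*log10(2.76^2/4) = 2.8 dB
Step 2: SE = SL - 2*TL + TS - NL + DI - DT = 234 - 2*71 + (2.8) - 82 + 19 - 13 = 18.8

18.8 dB


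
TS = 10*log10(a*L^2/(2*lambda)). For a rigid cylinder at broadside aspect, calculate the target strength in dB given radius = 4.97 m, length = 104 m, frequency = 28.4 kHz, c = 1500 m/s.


57.07 dB


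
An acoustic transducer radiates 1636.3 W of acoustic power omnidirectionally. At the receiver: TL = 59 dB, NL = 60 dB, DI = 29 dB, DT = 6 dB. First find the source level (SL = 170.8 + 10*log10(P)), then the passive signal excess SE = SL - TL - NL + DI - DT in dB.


Step 1: SL = 170.8 + 10*log10(1636.3) = 202.94 dB
Step 2: SE = SL - TL - NL + DI - DT = 202.94 - 59 - 60 + 29 - 6 = 106.94

106.94 dB


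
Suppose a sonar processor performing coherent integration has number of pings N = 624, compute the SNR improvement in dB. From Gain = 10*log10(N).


Gain = 10*log10(624) = 27.95

27.95 dB


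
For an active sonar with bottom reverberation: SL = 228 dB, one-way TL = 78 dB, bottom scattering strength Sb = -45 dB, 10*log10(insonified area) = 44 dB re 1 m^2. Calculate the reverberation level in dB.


71 dB


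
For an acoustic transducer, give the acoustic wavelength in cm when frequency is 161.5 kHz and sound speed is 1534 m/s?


lambda = c/f = 1534 / 161500 = 0.0095 m = 0.95 cm

0.95 cm


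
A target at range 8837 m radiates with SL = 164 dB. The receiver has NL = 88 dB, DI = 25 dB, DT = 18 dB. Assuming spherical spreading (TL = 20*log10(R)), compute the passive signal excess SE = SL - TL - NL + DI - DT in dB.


Step 1: TL = 20*log10(8837) = 78.93 dB
Step 2: SE = 164 - 78.93 - 88 + 25 - 18 = 4.07

4.07 dB


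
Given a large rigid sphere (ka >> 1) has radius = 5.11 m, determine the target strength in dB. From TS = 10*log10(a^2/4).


TS = 10*log10(5.11^2 / 4) = 10*log10(6.528025) = 8.15

8.15 dB


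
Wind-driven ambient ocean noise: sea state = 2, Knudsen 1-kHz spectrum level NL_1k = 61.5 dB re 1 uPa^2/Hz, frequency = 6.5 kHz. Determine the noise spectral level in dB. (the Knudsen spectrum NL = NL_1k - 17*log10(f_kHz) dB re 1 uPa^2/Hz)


NL = NL_1k - 17*log10(f_kHz) = 61.5 - 17*log10(6.5) = 61.5 - (13.82) = 47.68

47.68 dB
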